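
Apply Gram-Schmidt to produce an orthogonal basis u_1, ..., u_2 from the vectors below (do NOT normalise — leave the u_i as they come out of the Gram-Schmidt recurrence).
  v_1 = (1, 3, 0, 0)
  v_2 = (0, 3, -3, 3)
Orthogonal basis:
  u_1 = (1, 3, 0, 0)
  u_2 = (-9/10, 3/10, -3, 3)

Apply the Gram-Schmidt recurrence
  u_1 = v_1
  u_i = v_i − Σ_{j<i} ((v_i · u_j) / (u_j · u_j)) · u_j.

Step by step this gives:
  u_1 = (1, 3, 0, 0)
  u_2 = (-9/10, 3/10, -3, 3)

Orthogonality check:
  u_2 · u_1 = 0 (should be 0)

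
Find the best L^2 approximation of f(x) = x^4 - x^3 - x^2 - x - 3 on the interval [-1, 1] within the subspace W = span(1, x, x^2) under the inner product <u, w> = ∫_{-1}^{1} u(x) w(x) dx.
g(x) = -x^2/7 - 8*x/5 - 108/35

The best approximation g ∈ W is the orthogonal projection of f onto W. Writing g = a_0 + a_1 x + a_2 x^2, the coefficients solve the normal equations G · a = b where
  G_{ij} = <φ_i, φ_j> and b_i = <f, φ_i>, with φ_0 = 1, φ_1 = x, φ_2 = x^2.
G =
  [2, 0, 2/3]
  [0, 2/3, 0]
  [2/3, 0, 2/5],
b = (-94/15, -16/15, -74/35).
Solving gives a_0 = -108/35, a_1 = -8/5, a_2 = -1/7, so
  g(x) = -x^2/7 - 8*x/5 - 108/35.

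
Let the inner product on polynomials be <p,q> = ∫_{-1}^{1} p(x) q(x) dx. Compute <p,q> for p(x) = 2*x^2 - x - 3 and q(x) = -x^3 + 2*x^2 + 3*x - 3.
<p,q> = 10

Expand the product: p(x)·q(x) = -2*x^5 + 5*x^4 + 7*x^3 - 15*x^2 - 6*x + 9.
∫_{-1}^{1} of each monomial x^k gives [2/(k+1) if k even, 0 if k odd]. Integrating term-by-term (or equivalently evaluating the antiderivative F(x) = -x^6/3 + x^5 + 7*x^4/4 - 5*x^3 - 3*x^2 + 9*x at the endpoints):
  F(1) − F(−1) = 41/12 − (-79/12) = 10.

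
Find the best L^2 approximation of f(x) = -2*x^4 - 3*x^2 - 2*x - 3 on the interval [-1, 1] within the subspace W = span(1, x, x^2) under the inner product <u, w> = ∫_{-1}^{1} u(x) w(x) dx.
g(x) = -33*x^2/7 - 2*x - 99/35

The best approximation g ∈ W is the orthogonal projection of f onto W. Writing g = a_0 + a_1 x + a_2 x^2, the coefficients solve the normal equations G · a = b where
  G_{ij} = <φ_i, φ_j> and b_i = <f, φ_i>, with φ_0 = 1, φ_1 = x, φ_2 = x^2.
G =
  [2, 0, 2/3]
  [0, 2/3, 0]
  [2/3, 0, 2/5],
b = (-44/5, -4/3, -132/35).
Solving gives a_0 = -99/35, a_1 = -2, a_2 = -33/7, so
  g(x) = -33*x^2/7 - 2*x - 99/35.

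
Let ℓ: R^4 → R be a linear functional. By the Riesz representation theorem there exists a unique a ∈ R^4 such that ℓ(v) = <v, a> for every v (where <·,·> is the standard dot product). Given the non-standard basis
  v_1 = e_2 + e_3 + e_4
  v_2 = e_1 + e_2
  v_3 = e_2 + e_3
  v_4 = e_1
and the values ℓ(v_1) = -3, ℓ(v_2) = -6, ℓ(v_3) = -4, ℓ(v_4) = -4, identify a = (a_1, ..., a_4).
a = (-4, -2, -2, 1)

Write a = (a_1, ..., a_4) in the standard basis. For each basis vector v_i, ℓ(v_i) = <v_i, a> is a linear equation in the a_j's. Collect the n equations into a matrix system V a = ℓ, where row i of V is v_i (expressed in the standard basis). Since V is invertible (lower-triangular with 1s on the diagonal, up to permutation), solve by back-substitution:
  V =
[[0, 1, 1, 1],
 [1, 1, 0, 0],
 [0, 1, 1, 0],
 [1, 0, 0, 0]]
  V a = (-3, -6, -4, -4)
Solving gives a = (-4, -2, -2, 1).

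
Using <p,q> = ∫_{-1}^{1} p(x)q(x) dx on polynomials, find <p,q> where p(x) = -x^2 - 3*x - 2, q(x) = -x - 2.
<p,q> = 34/3

Expand the product: p(x)·q(x) = x^3 + 5*x^2 + 8*x + 4.
∫_{-1}^{1} of each monomial x^k gives [2/(k+1) if k even, 0 if k odd]. Integrating term-by-term (or equivalently evaluating the antiderivative F(x) = x^4/4 + 5*x^3/3 + 4*x^2 + 4*x at the endpoints):
  F(1) − F(−1) = 119/12 − (-17/12) = 34/3.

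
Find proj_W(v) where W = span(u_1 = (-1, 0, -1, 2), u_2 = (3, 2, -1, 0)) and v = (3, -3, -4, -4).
proj_W(v) = (21/10, 7/10, 7/10, -21/10)

Set up U = [u_1 | ... | u_2] ∈ R^(4×2). The projector onto W = col(U) is P = U (U^T U)^(-1) U^T.
Compute U^T U =
  [6, -2]
  [-2, 14],
and U^T v = (-7, 7).
Solve U^T U · c = U^T v for the coefficients: c = (-21/20, 7/20). The projection is proj_W(v) = U c.
Check: (v - proj_W(v)) · u_1 = 0  (should be 0).
Check: (v - proj_W(v)) · u_2 = 0  (should be 0).
Result: proj_W(v) = (21/10, 7/10, 7/10, -21/10).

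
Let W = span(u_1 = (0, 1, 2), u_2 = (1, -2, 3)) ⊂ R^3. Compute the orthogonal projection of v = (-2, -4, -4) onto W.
proj_W(v) = (1/3, -10/3, -13/3)

Set up U = [u_1 | ... | u_2] ∈ R^(3×2). The projector onto W = col(U) is P = U (U^T U)^(-1) U^T.
Compute U^T U =
  [5, 4]
  [4, 14],
and U^T v = (-12, -6).
Solve U^T U · c = U^T v for the coefficients: c = (-8/3, 1/3). The projection is proj_W(v) = U c.
Check: (v - proj_W(v)) · u_1 = 0  (should be 0).
Check: (v - proj_W(v)) · u_2 = 0  (should be 0).
Result: proj_W(v) = (1/3, -10/3, -13/3).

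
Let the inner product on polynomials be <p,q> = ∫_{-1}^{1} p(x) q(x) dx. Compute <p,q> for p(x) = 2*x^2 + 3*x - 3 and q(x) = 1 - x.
<p,q> = -20/3

Expand the product: p(x)·q(x) = -2*x^3 - x^2 + 6*x - 3.
∫_{-1}^{1} of each monomial x^k gives [2/(k+1) if k even, 0 if k odd]. Integrating term-by-term (or equivalently evaluating the antiderivative F(x) = -x^4/2 - x^3/3 + 3*x^2 - 3*x at the endpoints):
  F(1) − F(−1) = -5/6 − (35/6) = -20/3.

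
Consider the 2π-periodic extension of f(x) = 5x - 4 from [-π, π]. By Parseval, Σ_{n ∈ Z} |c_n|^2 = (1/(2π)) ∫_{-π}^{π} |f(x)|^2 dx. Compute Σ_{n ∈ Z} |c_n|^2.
Σ |c_n|^2 = 25π^2/3 + 16

Expand and integrate term by term over [-π, π]:
  ∫ (5x)^2 dx = 25·(2π^3/3); ∫ 2·5·(-4)·x dx = 0 (odd integrand); ∫ (-4)^2 dx = 16·2π.
So (1/(2π)) ∫_{-π}^{π} (5x - 4)^2 dx = 25π^2/3 + 16 = 25π^2/3 + 16.
Parseval ⇒ Σ |c_n|^2 = 25π^2/3 + 16.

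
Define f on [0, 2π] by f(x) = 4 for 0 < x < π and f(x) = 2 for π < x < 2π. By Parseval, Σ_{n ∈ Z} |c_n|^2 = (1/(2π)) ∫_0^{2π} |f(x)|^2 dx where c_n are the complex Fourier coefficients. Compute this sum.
Σ |c_n|^2 = 10

Parseval equates the L^2 energy of f (normalised by 1/(2π)) with the ℓ^2 sum of its Fourier coefficients: (1/(2π)) ∫_0^{2π} |f|^2 = Σ |c_n|^2.
Compute the left side: (1/(2π)) [∫_0^π 4^2 dx + ∫_π^{2π} 2^2 dx] = (1/(2π)) · (16π + 4π) = (16 + 4)/2 = 10.
So Σ_{n ∈ Z} |c_n|^2 = 10.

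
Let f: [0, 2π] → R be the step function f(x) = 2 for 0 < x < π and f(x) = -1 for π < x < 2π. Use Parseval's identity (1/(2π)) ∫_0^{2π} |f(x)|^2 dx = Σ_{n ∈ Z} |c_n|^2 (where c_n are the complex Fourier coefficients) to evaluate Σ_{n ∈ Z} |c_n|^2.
Σ |c_n|^2 = 5/2

Parseval equates the L^2 energy of f (normalised by 1/(2π)) with the ℓ^2 sum of its Fourier coefficients: (1/(2π)) ∫_0^{2π} |f|^2 = Σ |c_n|^2.
Compute the left side: (1/(2π)) [∫_0^π 2^2 dx + ∫_π^{2π} (-1)^2 dx] = (1/(2π)) · (4π + 1π) = (4 + 1)/2 = 5/2.
So Σ_{n ∈ Z} |c_n|^2 = 5/2.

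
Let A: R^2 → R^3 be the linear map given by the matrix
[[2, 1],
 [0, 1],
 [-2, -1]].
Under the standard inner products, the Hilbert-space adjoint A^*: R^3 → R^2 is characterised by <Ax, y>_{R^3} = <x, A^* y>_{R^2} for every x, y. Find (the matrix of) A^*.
A^* = A^T =
[[2, 0, -2],
 [1, 1, -1]]

For real matrices with standard dot products, the defining identity <Ax, y> = <x, A^* y> gives (Ax)^T y = x^T (A^*) y, i.e. x^T A^T y = x^T (A^*) y. Since this holds for all x, y, we must have A^* = A^T. Therefore
A^* =
[[2, 0, -2],
 [1, 1, -1]].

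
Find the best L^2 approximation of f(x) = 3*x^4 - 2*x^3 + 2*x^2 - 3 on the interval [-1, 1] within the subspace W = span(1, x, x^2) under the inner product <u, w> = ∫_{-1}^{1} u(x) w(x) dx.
g(x) = 32*x^2/7 - 6*x/5 - 114/35

The best approximation g ∈ W is the orthogonal projection of f onto W. Writing g = a_0 + a_1 x + a_2 x^2, the coefficients solve the normal equations G · a = b where
  G_{ij} = <φ_i, φ_j> and b_i = <f, φ_i>, with φ_0 = 1, φ_1 = x, φ_2 = x^2.
G =
  [2, 0, 2/3]
  [0, 2/3, 0]
  [2/3, 0, 2/5],
b = (-52/15, -4/5, -12/35).
Solving gives a_0 = -114/35, a_1 = -6/5, a_2 = 32/7, so
  g(x) = 32*x^2/7 - 6*x/5 - 114/35.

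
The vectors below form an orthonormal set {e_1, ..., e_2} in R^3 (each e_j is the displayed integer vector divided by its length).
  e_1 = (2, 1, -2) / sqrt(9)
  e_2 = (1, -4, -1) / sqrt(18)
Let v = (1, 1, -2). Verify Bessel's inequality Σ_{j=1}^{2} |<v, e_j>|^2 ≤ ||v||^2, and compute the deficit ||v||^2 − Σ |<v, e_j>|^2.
Σ |<v, e_j>|^2 = 11/2; ||v||^2 = 6; deficit = 1/2

Write each e_j = u_j / sqrt(<u_j, u_j>) where u_j is the displayed integer vector. Then <v, e_j> = <v, u_j> / sqrt(<u_j, u_j>), so |<v, e_j>|^2 = <v, u_j>^2 / <u_j, u_j>.
Coefficients: <v, e_1> = 7/sqrt(9), <v, e_2> = -1/sqrt(18).
Square and sum: Σ |<v, e_j>|^2 = 11/2.
Compute ||v||^2 = v·v = 6.
Deficit = 6 − 11/2 = 1/2 ≥ 0, confirming Bessel's inequality. (The deficit equals ||v − Σ <v,e_j> e_j||^2, the squared distance from v to span{e_j}.)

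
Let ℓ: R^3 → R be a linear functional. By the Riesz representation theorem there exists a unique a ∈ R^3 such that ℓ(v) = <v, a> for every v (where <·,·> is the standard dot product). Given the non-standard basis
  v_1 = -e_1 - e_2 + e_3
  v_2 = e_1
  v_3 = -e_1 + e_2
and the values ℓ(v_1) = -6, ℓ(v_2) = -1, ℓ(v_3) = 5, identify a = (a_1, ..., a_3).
a = (-1, 4, -3)

Write a = (a_1, ..., a_3) in the standard basis. For each basis vector v_i, ℓ(v_i) = <v_i, a> is a linear equation in the a_j's. Collect the n equations into a matrix system V a = ℓ, where row i of V is v_i (expressed in the standard basis). Since V is invertible (lower-triangular with 1s on the diagonal, up to permutation), solve by back-substitution:
  V =
[[-1, -1, 1],
 [1, 0, 0],
 [-1, 1, 0]]
  V a = (-6, -1, 5)
Solving gives a = (-1, 4, -3).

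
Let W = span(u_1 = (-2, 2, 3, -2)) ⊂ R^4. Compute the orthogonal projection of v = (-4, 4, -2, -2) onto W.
proj_W(v) = (-4/3, 4/3, 2, -4/3)

Set up U = [u_1 | ... | u_1] ∈ R^(4×1). The projector onto W = col(U) is P = U (U^T U)^(-1) U^T.
Compute U^T U =
  [21],
and U^T v = (14).
Solve U^T U · c = U^T v for the coefficients: c = (2/3). The projection is proj_W(v) = U c.
Check: (v - proj_W(v)) · u_1 = 0  (should be 0).
Result: proj_W(v) = (-4/3, 4/3, 2, -4/3).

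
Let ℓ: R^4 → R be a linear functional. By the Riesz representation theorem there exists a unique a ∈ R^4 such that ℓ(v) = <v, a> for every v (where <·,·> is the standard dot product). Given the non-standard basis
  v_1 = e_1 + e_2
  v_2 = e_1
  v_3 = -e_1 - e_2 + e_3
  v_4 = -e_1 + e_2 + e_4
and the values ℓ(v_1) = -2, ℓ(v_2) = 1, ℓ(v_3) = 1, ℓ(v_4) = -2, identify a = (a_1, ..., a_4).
a = (1, -3, -1, 2)

Write a = (a_1, ..., a_4) in the standard basis. For each basis vector v_i, ℓ(v_i) = <v_i, a> is a linear equation in the a_j's. Collect the n equations into a matrix system V a = ℓ, where row i of V is v_i (expressed in the standard basis). Since V is invertible (lower-triangular with 1s on the diagonal, up to permutation), solve by back-substitution:
  V =
[[1, 1, 0, 0],
 [1, 0, 0, 0],
 [-1, -1, 1, 0],
 [-1, 1, 0, 1]]
  V a = (-2, 1, 1, -2)
Solving gives a = (1, -3, -1, 2).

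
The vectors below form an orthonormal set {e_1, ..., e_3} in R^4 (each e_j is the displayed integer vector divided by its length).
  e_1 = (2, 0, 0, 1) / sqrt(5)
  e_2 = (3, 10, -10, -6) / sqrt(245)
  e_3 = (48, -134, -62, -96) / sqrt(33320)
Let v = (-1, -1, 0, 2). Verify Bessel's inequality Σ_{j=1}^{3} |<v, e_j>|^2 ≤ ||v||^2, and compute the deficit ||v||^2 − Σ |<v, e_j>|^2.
Σ |<v, e_j>|^2 = 491/170; ||v||^2 = 6; deficit = 529/170

Write each e_j = u_j / sqrt(<u_j, u_j>) where u_j is the displayed integer vector. Then <v, e_j> = <v, u_j> / sqrt(<u_j, u_j>), so |<v, e_j>|^2 = <v, u_j>^2 / <u_j, u_j>.
Coefficients: <v, e_1> = 0/sqrt(5), <v, e_2> = -25/sqrt(245), <v, e_3> = -106/sqrt(33320).
Square and sum: Σ |<v, e_j>|^2 = 491/170.
Compute ||v||^2 = v·v = 6.
Deficit = 6 − 491/170 = 529/170 ≥ 0, confirming Bessel's inequality. (The deficit equals ||v − Σ <v,e_j> e_j||^2, the squared distance from v to span{e_j}.)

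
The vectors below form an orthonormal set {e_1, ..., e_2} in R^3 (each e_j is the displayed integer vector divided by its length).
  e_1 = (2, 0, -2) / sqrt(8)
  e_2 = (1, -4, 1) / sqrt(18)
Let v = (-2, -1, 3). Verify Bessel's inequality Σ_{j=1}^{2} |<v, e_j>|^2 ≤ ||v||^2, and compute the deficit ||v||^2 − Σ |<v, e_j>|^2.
Σ |<v, e_j>|^2 = 125/9; ||v||^2 = 14; deficit = 1/9

Write each e_j = u_j / sqrt(<u_j, u_j>) where u_j is the displayed integer vector. Then <v, e_j> = <v, u_j> / sqrt(<u_j, u_j>), so |<v, e_j>|^2 = <v, u_j>^2 / <u_j, u_j>.
Coefficients: <v, e_1> = -10/sqrt(8), <v, e_2> = 5/sqrt(18).
Square and sum: Σ |<v, e_j>|^2 = 125/9.
Compute ||v||^2 = v·v = 14.
Deficit = 14 − 125/9 = 1/9 ≥ 0, confirming Bessel's inequality. (The deficit equals ||v − Σ <v,e_j> e_j||^2, the squared distance from v to span{e_j}.)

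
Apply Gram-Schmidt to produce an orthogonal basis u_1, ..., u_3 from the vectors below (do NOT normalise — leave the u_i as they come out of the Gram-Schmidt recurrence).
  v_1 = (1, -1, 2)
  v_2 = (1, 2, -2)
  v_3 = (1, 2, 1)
Orthogonal basis:
  u_1 = (1, -1, 2)
  u_2 = (11/6, 7/6, -1/3)
  u_3 = (-18/29, 36/29, 27/29)

Apply the Gram-Schmidt recurrence
  u_1 = v_1
  u_i = v_i − Σ_{j<i} ((v_i · u_j) / (u_j · u_j)) · u_j.

Step by step this gives:
  u_1 = (1, -1, 2)
  u_2 = (11/6, 7/6, -1/3)
  u_3 = (-18/29, 36/29, 27/29)

Orthogonality check:
  u_2 · u_1 = 0 (should be 0)
  u_3 · u_1 = 0 (should be 0)
  u_3 · u_2 = 0 (should be 0)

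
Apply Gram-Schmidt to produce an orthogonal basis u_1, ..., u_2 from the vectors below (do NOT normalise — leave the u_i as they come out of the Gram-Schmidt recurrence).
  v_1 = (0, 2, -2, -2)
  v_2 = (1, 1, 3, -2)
Orthogonal basis:
  u_1 = (0, 2, -2, -2)
  u_2 = (1, 1, 3, -2)

Apply the Gram-Schmidt recurrence
  u_1 = v_1
  u_i = v_i − Σ_{j<i} ((v_i · u_j) / (u_j · u_j)) · u_j.

Step by step this gives:
  u_1 = (0, 2, -2, -2)
  u_2 = (1, 1, 3, -2)

Orthogonality check:
  u_2 · u_1 = 0 (should be 0)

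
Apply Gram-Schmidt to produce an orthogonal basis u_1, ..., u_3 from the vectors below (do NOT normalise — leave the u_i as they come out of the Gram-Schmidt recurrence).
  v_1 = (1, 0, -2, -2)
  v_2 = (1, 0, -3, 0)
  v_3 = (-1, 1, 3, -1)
Orthogonal basis:
  u_1 = (1, 0, -2, -2)
  u_2 = (2/9, 0, -13/9, 14/9)
  u_3 = (-6/41, 1, -2/41, -1/41)

Apply the Gram-Schmidt recurrence
  u_1 = v_1
  u_i = v_i − Σ_{j<i} ((v_i · u_j) / (u_j · u_j)) · u_j.

Step by step this gives:
  u_1 = (1, 0, -2, -2)
  u_2 = (2/9, 0, -13/9, 14/9)
  u_3 = (-6/41, 1, -2/41, -1/41)

Orthogonality check:
  u_2 · u_1 = 0 (should be 0)
  u_3 · u_1 = 0 (should be 0)
  u_3 · u_2 = 0 (should be 0)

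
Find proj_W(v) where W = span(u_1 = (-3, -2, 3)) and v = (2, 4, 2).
proj_W(v) = (12/11, 8/11, -12/11)

Set up U = [u_1 | ... | u_1] ∈ R^(3×1). The projector onto W = col(U) is P = U (U^T U)^(-1) U^T.
Compute U^T U =
  [22],
and U^T v = (-8).
Solve U^T U · c = U^T v for the coefficients: c = (-4/11). The projection is proj_W(v) = U c.
Check: (v - proj_W(v)) · u_1 = 0  (should be 0).
Result: proj_W(v) = (12/11, 8/11, -12/11).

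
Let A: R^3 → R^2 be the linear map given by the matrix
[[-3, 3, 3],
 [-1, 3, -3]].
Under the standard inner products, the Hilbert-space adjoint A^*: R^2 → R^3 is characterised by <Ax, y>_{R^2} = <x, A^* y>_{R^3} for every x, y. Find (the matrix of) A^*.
A^* = A^T =
[[-3, -1],
 [3, 3],
 [3, -3]]

For real matrices with standard dot products, the defining identity <Ax, y> = <x, A^* y> gives (Ax)^T y = x^T (A^*) y, i.e. x^T A^T y = x^T (A^*) y. Since this holds for all x, y, we must have A^* = A^T. Therefore
A^* =
[[-3, -1],
 [3, 3],
 [3, -3]].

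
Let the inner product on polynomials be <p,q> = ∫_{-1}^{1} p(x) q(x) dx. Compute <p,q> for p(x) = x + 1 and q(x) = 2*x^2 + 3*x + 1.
<p,q> = 16/3

Expand the product: p(x)·q(x) = 2*x^3 + 5*x^2 + 4*x + 1.
∫_{-1}^{1} of each monomial x^k gives [2/(k+1) if k even, 0 if k odd]. Integrating term-by-term (or equivalently evaluating the antiderivative F(x) = x^4/2 + 5*x^3/3 + 2*x^2 + x at the endpoints):
  F(1) − F(−1) = 31/6 − (-1/6) = 16/3.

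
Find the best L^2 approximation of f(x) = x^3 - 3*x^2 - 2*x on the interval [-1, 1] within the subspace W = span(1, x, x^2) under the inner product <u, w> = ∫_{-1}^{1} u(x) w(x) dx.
g(x) = -3*x^2 - 7*x/5

The best approximation g ∈ W is the orthogonal projection of f onto W. Writing g = a_0 + a_1 x + a_2 x^2, the coefficients solve the normal equations G · a = b where
  G_{ij} = <φ_i, φ_j> and b_i = <f, φ_i>, with φ_0 = 1, φ_1 = x, φ_2 = x^2.
G =
  [2, 0, 2/3]
  [0, 2/3, 0]
  [2/3, 0, 2/5],
b = (-2, -14/15, -6/5).
Solving gives a_0 = 0, a_1 = -7/5, a_2 = -3, so
  g(x) = -3*x^2 - 7*x/5.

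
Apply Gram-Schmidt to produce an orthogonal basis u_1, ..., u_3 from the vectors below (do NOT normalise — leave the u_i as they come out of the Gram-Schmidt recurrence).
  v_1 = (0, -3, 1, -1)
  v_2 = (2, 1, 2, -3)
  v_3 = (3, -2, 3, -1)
Orthogonal basis:
  u_1 = (0, -3, 1, -1)
  u_2 = (2, 17/11, 20/11, -31/11)
  u_3 = (168/97, -49/194, 91/97, 329/194)

Apply the Gram-Schmidt recurrence
  u_1 = v_1
  u_i = v_i − Σ_{j<i} ((v_i · u_j) / (u_j · u_j)) · u_j.

Step by step this gives:
  u_1 = (0, -3, 1, -1)
  u_2 = (2, 17/11, 20/11, -31/11)
  u_3 = (168/97, -49/194, 91/97, 329/194)

Orthogonality check:
  u_2 · u_1 = 0 (should be 0)
  u_3 · u_1 = 0 (should be 0)
  u_3 · u_2 = 0 (should be 0)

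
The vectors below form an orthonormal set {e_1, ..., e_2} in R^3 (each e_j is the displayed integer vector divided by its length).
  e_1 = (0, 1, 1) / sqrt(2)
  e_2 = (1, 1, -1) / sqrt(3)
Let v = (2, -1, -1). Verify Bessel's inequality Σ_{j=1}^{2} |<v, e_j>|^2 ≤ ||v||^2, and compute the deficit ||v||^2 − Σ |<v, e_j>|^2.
Σ |<v, e_j>|^2 = 10/3; ||v||^2 = 6; deficit = 8/3

Write each e_j = u_j / sqrt(<u_j, u_j>) where u_j is the displayed integer vector. Then <v, e_j> = <v, u_j> / sqrt(<u_j, u_j>), so |<v, e_j>|^2 = <v, u_j>^2 / <u_j, u_j>.
Coefficients: <v, e_1> = -2/sqrt(2), <v, e_2> = 2/sqrt(3).
Square and sum: Σ |<v, e_j>|^2 = 10/3.
Compute ||v||^2 = v·v = 6.
Deficit = 6 − 10/3 = 8/3 ≥ 0, confirming Bessel's inequality. (The deficit equals ||v − Σ <v,e_j> e_j||^2, the squared distance from v to span{e_j}.)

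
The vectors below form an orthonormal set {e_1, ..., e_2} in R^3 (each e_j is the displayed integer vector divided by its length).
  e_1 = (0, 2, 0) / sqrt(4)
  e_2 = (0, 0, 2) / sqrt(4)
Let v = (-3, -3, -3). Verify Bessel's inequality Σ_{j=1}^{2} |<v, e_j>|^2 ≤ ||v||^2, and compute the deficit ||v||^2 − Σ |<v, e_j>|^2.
Σ |<v, e_j>|^2 = 18; ||v||^2 = 27; deficit = 9

Write each e_j = u_j / sqrt(<u_j, u_j>) where u_j is the displayed integer vector. Then <v, e_j> = <v, u_j> / sqrt(<u_j, u_j>), so |<v, e_j>|^2 = <v, u_j>^2 / <u_j, u_j>.
Coefficients: <v, e_1> = -6/sqrt(4), <v, e_2> = -6/sqrt(4).
Square and sum: Σ |<v, e_j>|^2 = 18.
Compute ||v||^2 = v·v = 27.
Deficit = 27 − 18 = 9 ≥ 0, confirming Bessel's inequality. (The deficit equals ||v − Σ <v,e_j> e_j||^2, the squared distance from v to span{e_j}.)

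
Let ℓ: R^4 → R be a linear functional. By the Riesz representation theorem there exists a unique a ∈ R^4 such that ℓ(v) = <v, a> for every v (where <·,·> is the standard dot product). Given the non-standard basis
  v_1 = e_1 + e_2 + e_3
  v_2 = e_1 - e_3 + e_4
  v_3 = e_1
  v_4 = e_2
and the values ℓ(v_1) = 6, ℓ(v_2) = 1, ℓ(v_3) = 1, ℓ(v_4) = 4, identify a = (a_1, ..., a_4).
a = (1, 4, 1, 1)

Write a = (a_1, ..., a_4) in the standard basis. For each basis vector v_i, ℓ(v_i) = <v_i, a> is a linear equation in the a_j's. Collect the n equations into a matrix system V a = ℓ, where row i of V is v_i (expressed in the standard basis). Since V is invertible (lower-triangular with 1s on the diagonal, up to permutation), solve by back-substitution:
  V =
[[1, 1, 1, 0],
 [1, 0, -1, 1],
 [1, 0, 0, 0],
 [0, 1, 0, 0]]
  V a = (6, 1, 1, 4)
Solving gives a = (1, 4, 1, 1).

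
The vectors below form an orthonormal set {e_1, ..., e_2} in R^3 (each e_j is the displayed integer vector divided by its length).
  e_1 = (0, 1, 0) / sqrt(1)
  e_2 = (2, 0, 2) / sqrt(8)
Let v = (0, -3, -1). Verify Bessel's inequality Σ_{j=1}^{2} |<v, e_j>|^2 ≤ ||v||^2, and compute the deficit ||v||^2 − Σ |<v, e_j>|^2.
Σ |<v, e_j>|^2 = 19/2; ||v||^2 = 10; deficit = 1/2

Write each e_j = u_j / sqrt(<u_j, u_j>) where u_j is the displayed integer vector. Then <v, e_j> = <v, u_j> / sqrt(<u_j, u_j>), so |<v, e_j>|^2 = <v, u_j>^2 / <u_j, u_j>.
Coefficients: <v, e_1> = -3/sqrt(1), <v, e_2> = -2/sqrt(8).
Square and sum: Σ |<v, e_j>|^2 = 19/2.
Compute ||v||^2 = v·v = 10.
Deficit = 10 − 19/2 = 1/2 ≥ 0, confirming Bessel's inequality. (The deficit equals ||v − Σ <v,e_j> e_j||^2, the squared distance from v to span{e_j}.)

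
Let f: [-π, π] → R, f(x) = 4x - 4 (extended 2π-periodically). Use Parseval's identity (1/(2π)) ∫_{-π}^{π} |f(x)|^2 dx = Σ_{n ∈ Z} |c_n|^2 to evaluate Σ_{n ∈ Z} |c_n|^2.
Σ |c_n|^2 = 16π^2/3 + 16

Expand and integrate term by term over [-π, π]:
  ∫ (4x)^2 dx = 16·(2π^3/3); ∫ 2·4·(-4)·x dx = 0 (odd integrand); ∫ (-4)^2 dx = 16·2π.
So (1/(2π)) ∫_{-π}^{π} (4x - 4)^2 dx = 16π^2/3 + 16 = 16π^2/3 + 16.
Parseval ⇒ Σ |c_n|^2 = 16π^2/3 + 16.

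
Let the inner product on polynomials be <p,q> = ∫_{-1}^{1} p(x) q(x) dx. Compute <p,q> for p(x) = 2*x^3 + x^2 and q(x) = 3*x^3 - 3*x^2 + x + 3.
<p,q> = 116/35

Expand the product: p(x)·q(x) = 6*x^6 - 3*x^5 - x^4 + 7*x^3 + 3*x^2.
∫_{-1}^{1} of each monomial x^k gives [2/(k+1) if k even, 0 if k odd]. Integrating term-by-term (or equivalently evaluating the antiderivative F(x) = 6*x^7/7 - x^6/2 - x^5/5 + 7*x^4/4 + x^3 at the endpoints):
  F(1) − F(−1) = 407/140 − (-57/140) = 116/35.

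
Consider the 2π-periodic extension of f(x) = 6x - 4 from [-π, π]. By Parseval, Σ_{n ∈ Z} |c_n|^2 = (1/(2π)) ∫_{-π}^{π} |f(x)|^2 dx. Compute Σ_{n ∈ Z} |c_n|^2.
Σ |c_n|^2 = 12π^2 + 16

Expand and integrate term by term over [-π, π]:
  ∫ (6x)^2 dx = 36·(2π^3/3); ∫ 2·6·(-4)·x dx = 0 (odd integrand); ∫ (-4)^2 dx = 16·2π.
So (1/(2π)) ∫_{-π}^{π} (6x - 4)^2 dx = 36π^2/3 + 16 = 12π^2 + 16.
Parseval ⇒ Σ |c_n|^2 = 12π^2 + 16.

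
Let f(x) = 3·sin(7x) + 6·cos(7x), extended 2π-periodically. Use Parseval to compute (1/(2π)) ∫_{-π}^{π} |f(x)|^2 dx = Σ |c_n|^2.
Σ |c_n|^2 = 45/2

Expand |f|^2 and use orthogonality of {sin(nx), cos(mx)} on [-π, π]:
  ∫_{-π}^{π} sin(nx)^2 dx = π, ∫ cos(mx)^2 dx = π, and cross terms integrate to 0.
So ∫_{-π}^{π} f(x)^2 dx = 3^2 · π + 6^2 · π = (9 + 36)π.
Divide by 2π: (9 + 36)/2 = 45/2.
By Parseval, this equals Σ |c_n|^2.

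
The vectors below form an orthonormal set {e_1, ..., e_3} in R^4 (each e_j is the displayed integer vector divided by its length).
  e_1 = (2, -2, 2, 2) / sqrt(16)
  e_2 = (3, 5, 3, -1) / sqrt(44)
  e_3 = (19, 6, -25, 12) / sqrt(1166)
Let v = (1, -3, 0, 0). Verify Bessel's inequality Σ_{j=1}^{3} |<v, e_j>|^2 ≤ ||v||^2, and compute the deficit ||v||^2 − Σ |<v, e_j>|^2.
Σ |<v, e_j>|^2 = 771/106; ||v||^2 = 10; deficit = 289/106

Write each e_j = u_j / sqrt(<u_j, u_j>) where u_j is the displayed integer vector. Then <v, e_j> = <v, u_j> / sqrt(<u_j, u_j>), so |<v, e_j>|^2 = <v, u_j>^2 / <u_j, u_j>.
Coefficients: <v, e_1> = 8/sqrt(16), <v, e_2> = -12/sqrt(44), <v, e_3> = 1/sqrt(1166).
Square and sum: Σ |<v, e_j>|^2 = 771/106.
Compute ||v||^2 = v·v = 10.
Deficit = 10 − 771/106 = 289/106 ≥ 0, confirming Bessel's inequality. (The deficit equals ||v − Σ <v,e_j> e_j||^2, the squared distance from v to span{e_j}.)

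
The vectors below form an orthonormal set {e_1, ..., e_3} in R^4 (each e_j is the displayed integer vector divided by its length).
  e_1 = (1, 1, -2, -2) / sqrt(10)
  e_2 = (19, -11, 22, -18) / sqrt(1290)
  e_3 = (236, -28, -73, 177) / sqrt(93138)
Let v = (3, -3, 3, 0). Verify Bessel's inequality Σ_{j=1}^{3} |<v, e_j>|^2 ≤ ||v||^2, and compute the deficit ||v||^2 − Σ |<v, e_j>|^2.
Σ |<v, e_j>|^2 = 18765/722; ||v||^2 = 27; deficit = 729/722

Write each e_j = u_j / sqrt(<u_j, u_j>) where u_j is the displayed integer vector. Then <v, e_j> = <v, u_j> / sqrt(<u_j, u_j>), so |<v, e_j>|^2 = <v, u_j>^2 / <u_j, u_j>.
Coefficients: <v, e_1> = -6/sqrt(10), <v, e_2> = 156/sqrt(1290), <v, e_3> = 573/sqrt(93138).
Square and sum: Σ |<v, e_j>|^2 = 18765/722.
Compute ||v||^2 = v·v = 27.
Deficit = 27 − 18765/722 = 729/722 ≥ 0, confirming Bessel's inequality. (The deficit equals ||v − Σ <v,e_j> e_j||^2, the squared distance from v to span{e_j}.)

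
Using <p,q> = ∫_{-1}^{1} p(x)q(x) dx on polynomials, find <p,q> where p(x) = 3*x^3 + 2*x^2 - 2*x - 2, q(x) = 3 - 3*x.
<p,q> = -38/5

Expand the product: p(x)·q(x) = -9*x^4 + 3*x^3 + 12*x^2 - 6.
∫_{-1}^{1} of each monomial x^k gives [2/(k+1) if k even, 0 if k odd]. Integrating term-by-term (or equivalently evaluating the antiderivative F(x) = -9*x^5/5 + 3*x^4/4 + 4*x^3 - 6*x at the endpoints):
  F(1) − F(−1) = -61/20 − (91/20) = -38/5.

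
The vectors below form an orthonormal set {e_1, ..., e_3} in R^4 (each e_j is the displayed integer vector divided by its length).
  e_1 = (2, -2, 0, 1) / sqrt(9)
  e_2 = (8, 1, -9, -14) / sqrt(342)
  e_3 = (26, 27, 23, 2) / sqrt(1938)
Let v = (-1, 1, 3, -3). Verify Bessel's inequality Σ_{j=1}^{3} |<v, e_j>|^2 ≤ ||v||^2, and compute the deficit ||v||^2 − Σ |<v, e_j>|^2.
Σ |<v, e_j>|^2 = 395/51; ||v||^2 = 20; deficit = 625/51

Write each e_j = u_j / sqrt(<u_j, u_j>) where u_j is the displayed integer vector. Then <v, e_j> = <v, u_j> / sqrt(<u_j, u_j>), so |<v, e_j>|^2 = <v, u_j>^2 / <u_j, u_j>.
Coefficients: <v, e_1> = -7/sqrt(9), <v, e_2> = 8/sqrt(342), <v, e_3> = 64/sqrt(1938).
Square and sum: Σ |<v, e_j>|^2 = 395/51.
Compute ||v||^2 = v·v = 20.
Deficit = 20 − 395/51 = 625/51 ≥ 0, confirming Bessel's inequality. (The deficit equals ||v − Σ <v,e_j> e_j||^2, the squared distance from v to span{e_j}.)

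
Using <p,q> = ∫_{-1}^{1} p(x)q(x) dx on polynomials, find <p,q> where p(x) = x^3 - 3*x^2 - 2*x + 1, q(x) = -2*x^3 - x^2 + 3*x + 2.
<p,q> = -26/21

Expand the product: p(x)·q(x) = -2*x^6 + 5*x^5 + 10*x^4 - 7*x^3 - 13*x^2 - x + 2.
∫_{-1}^{1} of each monomial x^k gives [2/(k+1) if k even, 0 if k odd]. Integrating term-by-term (or equivalently evaluating the antiderivative F(x) = -2*x^7/7 + 5*x^6/6 + 2*x^5 - 7*x^4/4 - 13*x^3/3 - x^2/2 + 2*x at the endpoints):
  F(1) − F(−1) = -57/28 − (-67/84) = -26/21.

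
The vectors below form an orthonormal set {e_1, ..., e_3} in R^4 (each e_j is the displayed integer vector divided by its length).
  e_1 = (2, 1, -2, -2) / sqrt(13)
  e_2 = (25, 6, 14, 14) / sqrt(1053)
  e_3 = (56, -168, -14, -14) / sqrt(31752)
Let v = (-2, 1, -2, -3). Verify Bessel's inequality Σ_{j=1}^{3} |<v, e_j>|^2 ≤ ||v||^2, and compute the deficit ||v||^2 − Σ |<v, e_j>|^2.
Σ |<v, e_j>|^2 = 35/2; ||v||^2 = 18; deficit = 1/2

Write each e_j = u_j / sqrt(<u_j, u_j>) where u_j is the displayed integer vector. Then <v, e_j> = <v, u_j> / sqrt(<u_j, u_j>), so |<v, e_j>|^2 = <v, u_j>^2 / <u_j, u_j>.
Coefficients: <v, e_1> = 7/sqrt(13), <v, e_2> = -114/sqrt(1053), <v, e_3> = -210/sqrt(31752).
Square and sum: Σ |<v, e_j>|^2 = 35/2.
Compute ||v||^2 = v·v = 18.
Deficit = 18 − 35/2 = 1/2 ≥ 0, confirming Bessel's inequality. (The deficit equals ||v − Σ <v,e_j> e_j||^2, the squared distance from v to span{e_j}.)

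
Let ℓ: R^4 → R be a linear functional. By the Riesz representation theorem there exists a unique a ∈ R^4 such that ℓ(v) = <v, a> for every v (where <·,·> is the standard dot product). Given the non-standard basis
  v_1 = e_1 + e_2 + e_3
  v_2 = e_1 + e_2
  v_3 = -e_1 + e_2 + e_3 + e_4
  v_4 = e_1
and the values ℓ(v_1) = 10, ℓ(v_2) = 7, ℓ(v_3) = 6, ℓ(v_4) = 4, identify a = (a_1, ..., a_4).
a = (4, 3, 3, 4)

Write a = (a_1, ..., a_4) in the standard basis. For each basis vector v_i, ℓ(v_i) = <v_i, a> is a linear equation in the a_j's. Collect the n equations into a matrix system V a = ℓ, where row i of V is v_i (expressed in the standard basis). Since V is invertible (lower-triangular with 1s on the diagonal, up to permutation), solve by back-substitution:
  V =
[[1, 1, 1, 0],
 [1, 1, 0, 0],
 [-1, 1, 1, 1],
 [1, 0, 0, 0]]
  V a = (10, 7, 6, 4)
Solving gives a = (4, 3, 3, 4).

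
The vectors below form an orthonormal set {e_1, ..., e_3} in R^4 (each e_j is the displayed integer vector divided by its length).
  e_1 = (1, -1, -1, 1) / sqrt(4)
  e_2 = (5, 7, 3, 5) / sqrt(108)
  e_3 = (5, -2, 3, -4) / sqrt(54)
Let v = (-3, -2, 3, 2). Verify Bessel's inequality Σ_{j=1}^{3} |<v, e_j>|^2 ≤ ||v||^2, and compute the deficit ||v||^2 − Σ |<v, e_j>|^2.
Σ |<v, e_j>|^2 = 34/9; ||v||^2 = 26; deficit = 200/9

Write each e_j = u_j / sqrt(<u_j, u_j>) where u_j is the displayed integer vector. Then <v, e_j> = <v, u_j> / sqrt(<u_j, u_j>), so |<v, e_j>|^2 = <v, u_j>^2 / <u_j, u_j>.
Coefficients: <v, e_1> = -2/sqrt(4), <v, e_2> = -10/sqrt(108), <v, e_3> = -10/sqrt(54).
Square and sum: Σ |<v, e_j>|^2 = 34/9.
Compute ||v||^2 = v·v = 26.
Deficit = 26 − 34/9 = 200/9 ≥ 0, confirming Bessel's inequality. (The deficit equals ||v − Σ <v,e_j> e_j||^2, the squared distance from v to span{e_j}.)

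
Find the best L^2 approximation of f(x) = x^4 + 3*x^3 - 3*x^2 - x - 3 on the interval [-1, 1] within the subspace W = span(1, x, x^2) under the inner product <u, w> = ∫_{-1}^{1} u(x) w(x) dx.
g(x) = -15*x^2/7 + 4*x/5 - 108/35

The best approximation g ∈ W is the orthogonal projection of f onto W. Writing g = a_0 + a_1 x + a_2 x^2, the coefficients solve the normal equations G · a = b where
  G_{ij} = <φ_i, φ_j> and b_i = <f, φ_i>, with φ_0 = 1, φ_1 = x, φ_2 = x^2.
G =
  [2, 0, 2/3]
  [0, 2/3, 0]
  [2/3, 0, 2/5],
b = (-38/5, 8/15, -102/35).
Solving gives a_0 = -108/35, a_1 = 4/5, a_2 = -15/7, so
  g(x) = -15*x^2/7 + 4*x/5 - 108/35.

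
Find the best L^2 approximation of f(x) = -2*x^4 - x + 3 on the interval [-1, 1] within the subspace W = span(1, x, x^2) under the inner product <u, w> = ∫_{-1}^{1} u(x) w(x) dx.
g(x) = -12*x^2/7 - x + 111/35

The best approximation g ∈ W is the orthogonal projection of f onto W. Writing g = a_0 + a_1 x + a_2 x^2, the coefficients solve the normal equations G · a = b where
  G_{ij} = <φ_i, φ_j> and b_i = <f, φ_i>, with φ_0 = 1, φ_1 = x, φ_2 = x^2.
G =
  [2, 0, 2/3]
  [0, 2/3, 0]
  [2/3, 0, 2/5],
b = (26/5, -2/3, 10/7).
Solving gives a_0 = 111/35, a_1 = -1, a_2 = -12/7, so
  g(x) = -12*x^2/7 - x + 111/35.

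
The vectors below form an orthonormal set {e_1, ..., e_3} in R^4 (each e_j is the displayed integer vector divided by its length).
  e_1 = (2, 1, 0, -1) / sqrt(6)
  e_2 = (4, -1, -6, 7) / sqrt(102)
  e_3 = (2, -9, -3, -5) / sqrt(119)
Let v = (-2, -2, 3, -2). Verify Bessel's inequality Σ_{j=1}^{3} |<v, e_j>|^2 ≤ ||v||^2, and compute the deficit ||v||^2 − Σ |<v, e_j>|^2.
Σ |<v, e_j>|^2 = 131/7; ||v||^2 = 21; deficit = 16/7

Write each e_j = u_j / sqrt(<u_j, u_j>) where u_j is the displayed integer vector. Then <v, e_j> = <v, u_j> / sqrt(<u_j, u_j>), so |<v, e_j>|^2 = <v, u_j>^2 / <u_j, u_j>.
Coefficients: <v, e_1> = -4/sqrt(6), <v, e_2> = -38/sqrt(102), <v, e_3> = 15/sqrt(119).
Square and sum: Σ |<v, e_j>|^2 = 131/7.
Compute ||v||^2 = v·v = 21.
Deficit = 21 − 131/7 = 16/7 ≥ 0, confirming Bessel's inequality. (The deficit equals ||v − Σ <v,e_j> e_j||^2, the squared distance from v to span{e_j}.)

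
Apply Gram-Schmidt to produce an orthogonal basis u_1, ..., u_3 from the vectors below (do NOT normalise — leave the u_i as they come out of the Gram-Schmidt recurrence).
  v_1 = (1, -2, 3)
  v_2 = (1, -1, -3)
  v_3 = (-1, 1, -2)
Orthogonal basis:
  u_1 = (1, -2, 3)
  u_2 = (10/7, -13/7, -12/7)
  u_3 = (-45/118, -15/59, -5/118)

Apply the Gram-Schmidt recurrence
  u_1 = v_1
  u_i = v_i − Σ_{j<i} ((v_i · u_j) / (u_j · u_j)) · u_j.

Step by step this gives:
  u_1 = (1, -2, 3)
  u_2 = (10/7, -13/7, -12/7)
  u_3 = (-45/118, -15/59, -5/118)

Orthogonality check:
  u_2 · u_1 = 0 (should be 0)
  u_3 · u_1 = 0 (should be 0)
  u_3 · u_2 = 0 (should be 0)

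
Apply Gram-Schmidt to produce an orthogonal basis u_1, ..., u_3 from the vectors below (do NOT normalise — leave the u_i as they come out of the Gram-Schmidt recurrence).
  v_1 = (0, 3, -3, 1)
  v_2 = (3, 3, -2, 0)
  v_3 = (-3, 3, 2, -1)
Orthogonal basis:
  u_1 = (0, 3, -3, 1)
  u_2 = (3, 12/19, 7/19, -15/19)
  u_3 = (-261/193, 585/193, 486/193, -297/193)

Apply the Gram-Schmidt recurrence
  u_1 = v_1
  u_i = v_i − Σ_{j<i} ((v_i · u_j) / (u_j · u_j)) · u_j.

Step by step this gives:
  u_1 = (0, 3, -3, 1)
  u_2 = (3, 12/19, 7/19, -15/19)
  u_3 = (-261/193, 585/193, 486/193, -297/193)

Orthogonality check:
  u_2 · u_1 = 0 (should be 0)
  u_3 · u_1 = 0 (should be 0)
  u_3 · u_2 = 0 (should be 0)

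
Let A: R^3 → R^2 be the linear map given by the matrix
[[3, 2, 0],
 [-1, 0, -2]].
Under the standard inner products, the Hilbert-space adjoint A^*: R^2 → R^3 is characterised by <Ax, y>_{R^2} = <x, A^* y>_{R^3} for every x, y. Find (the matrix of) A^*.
A^* = A^T =
[[3, -1],
 [2, 0],
 [0, -2]]

For real matrices with standard dot products, the defining identity <Ax, y> = <x, A^* y> gives (Ax)^T y = x^T (A^*) y, i.e. x^T A^T y = x^T (A^*) y. Since this holds for all x, y, we must have A^* = A^T. Therefore
A^* =
[[3, -1],
 [2, 0],
 [0, -2]].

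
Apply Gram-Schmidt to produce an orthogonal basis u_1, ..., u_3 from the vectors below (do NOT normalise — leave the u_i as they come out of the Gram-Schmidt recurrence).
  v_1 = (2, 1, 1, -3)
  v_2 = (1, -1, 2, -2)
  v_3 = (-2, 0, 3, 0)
Orthogonal basis:
  u_1 = (2, 1, 1, -3)
  u_2 = (-1/5, -8/5, 7/5, -1/5)
  u_3 = (-5/3, 5/3, 5/3, 0)

Apply the Gram-Schmidt recurrence
  u_1 = v_1
  u_i = v_i − Σ_{j<i} ((v_i · u_j) / (u_j · u_j)) · u_j.

Step by step this gives:
  u_1 = (2, 1, 1, -3)
  u_2 = (-1/5, -8/5, 7/5, -1/5)
  u_3 = (-5/3, 5/3, 5/3, 0)

Orthogonality check:
  u_2 · u_1 = 0 (should be 0)
  u_3 · u_1 = 0 (should be 0)
  u_3 · u_2 = 0 (should be 0)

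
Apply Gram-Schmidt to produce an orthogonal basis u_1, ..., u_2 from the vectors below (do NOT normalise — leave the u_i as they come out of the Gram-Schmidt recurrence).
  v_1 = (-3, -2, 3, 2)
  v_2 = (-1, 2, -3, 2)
Orthogonal basis:
  u_1 = (-3, -2, 3, 2)
  u_2 = (-22/13, 20/13, -30/13, 32/13)

Apply the Gram-Schmidt recurrence
  u_1 = v_1
  u_i = v_i − Σ_{j<i} ((v_i · u_j) / (u_j · u_j)) · u_j.

Step by step this gives:
  u_1 = (-3, -2, 3, 2)
  u_2 = (-22/13, 20/13, -30/13, 32/13)

Orthogonality check:
  u_2 · u_1 = 0 (should be 0)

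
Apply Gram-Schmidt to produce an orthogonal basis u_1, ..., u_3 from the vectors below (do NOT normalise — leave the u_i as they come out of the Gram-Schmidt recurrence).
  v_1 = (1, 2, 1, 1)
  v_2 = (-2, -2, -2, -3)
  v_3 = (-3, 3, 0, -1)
Orthogonal basis:
  u_1 = (1, 2, 1, 1)
  u_2 = (-3/7, 8/7, -3/7, -10/7)
  u_3 = (-67/26, 7/13, 11/26, 14/13)

Apply the Gram-Schmidt recurrence
  u_1 = v_1
  u_i = v_i − Σ_{j<i} ((v_i · u_j) / (u_j · u_j)) · u_j.

Step by step this gives:
  u_1 = (1, 2, 1, 1)
  u_2 = (-3/7, 8/7, -3/7, -10/7)
  u_3 = (-67/26, 7/13, 11/26, 14/13)

Orthogonality check:
  u_2 · u_1 = 0 (should be 0)
  u_3 · u_1 = 0 (should be 0)
  u_3 · u_2 = 0 (should be 0)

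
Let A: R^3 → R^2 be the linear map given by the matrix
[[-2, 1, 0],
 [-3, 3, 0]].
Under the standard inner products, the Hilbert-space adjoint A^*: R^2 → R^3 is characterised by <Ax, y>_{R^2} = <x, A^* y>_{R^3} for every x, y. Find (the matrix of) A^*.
A^* = A^T =
[[-2, -3],
 [1, 3],
 [0, 0]]

For real matrices with standard dot products, the defining identity <Ax, y> = <x, A^* y> gives (Ax)^T y = x^T (A^*) y, i.e. x^T A^T y = x^T (A^*) y. Since this holds for all x, y, we must have A^* = A^T. Therefore
A^* =
[[-2, -3],
 [1, 3],
 [0, 0]].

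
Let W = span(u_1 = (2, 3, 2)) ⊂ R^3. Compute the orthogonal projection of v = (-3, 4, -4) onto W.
proj_W(v) = (-4/17, -6/17, -4/17)

Set up U = [u_1 | ... | u_1] ∈ R^(3×1). The projector onto W = col(U) is P = U (U^T U)^(-1) U^T.
Compute U^T U =
  [17],
and U^T v = (-2).
Solve U^T U · c = U^T v for the coefficients: c = (-2/17). The projection is proj_W(v) = U c.
Check: (v - proj_W(v)) · u_1 = 0  (should be 0).
Result: proj_W(v) = (-4/17, -6/17, -4/17).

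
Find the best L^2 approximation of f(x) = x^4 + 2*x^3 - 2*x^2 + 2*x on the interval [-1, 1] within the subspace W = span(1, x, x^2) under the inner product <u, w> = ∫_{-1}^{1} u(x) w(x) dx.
g(x) = -8*x^2/7 + 16*x/5 - 3/35

The best approximation g ∈ W is the orthogonal projection of f onto W. Writing g = a_0 + a_1 x + a_2 x^2, the coefficients solve the normal equations G · a = b where
  G_{ij} = <φ_i, φ_j> and b_i = <f, φ_i>, with φ_0 = 1, φ_1 = x, φ_2 = x^2.
G =
  [2, 0, 2/3]
  [0, 2/3, 0]
  [2/3, 0, 2/5],
b = (-14/15, 32/15, -18/35).
Solving gives a_0 = -3/35, a_1 = 16/5, a_2 = -8/7, so
  g(x) = -8*x^2/7 + 16*x/5 - 3/35.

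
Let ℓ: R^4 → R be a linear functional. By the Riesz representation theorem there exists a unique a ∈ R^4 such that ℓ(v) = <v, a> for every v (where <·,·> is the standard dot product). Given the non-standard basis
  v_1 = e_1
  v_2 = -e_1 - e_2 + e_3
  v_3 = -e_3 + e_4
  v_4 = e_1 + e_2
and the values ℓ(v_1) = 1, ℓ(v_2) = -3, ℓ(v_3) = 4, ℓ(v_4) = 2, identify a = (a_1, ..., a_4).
a = (1, 1, -1, 3)

Write a = (a_1, ..., a_4) in the standard basis. For each basis vector v_i, ℓ(v_i) = <v_i, a> is a linear equation in the a_j's. Collect the n equations into a matrix system V a = ℓ, where row i of V is v_i (expressed in the standard basis). Since V is invertible (lower-triangular with 1s on the diagonal, up to permutation), solve by back-substitution:
  V =
[[1, 0, 0, 0],
 [-1, -1, 1, 0],
 [0, 0, -1, 1],
 [1, 1, 0, 0]]
  V a = (1, -3, 4, 2)
Solving gives a = (1, 1, -1, 3).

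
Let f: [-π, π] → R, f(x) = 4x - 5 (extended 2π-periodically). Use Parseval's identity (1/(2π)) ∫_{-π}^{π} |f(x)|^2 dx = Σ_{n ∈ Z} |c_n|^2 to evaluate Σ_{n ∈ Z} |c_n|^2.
Σ |c_n|^2 = 16π^2/3 + 25

Expand and integrate term by term over [-π, π]:
  ∫ (4x)^2 dx = 16·(2π^3/3); ∫ 2·4·(-5)·x dx = 0 (odd integrand); ∫ (-5)^2 dx = 25·2π.
So (1/(2π)) ∫_{-π}^{π} (4x - 5)^2 dx = 16π^2/3 + 25 = 16π^2/3 + 25.
Parseval ⇒ Σ |c_n|^2 = 16π^2/3 + 25.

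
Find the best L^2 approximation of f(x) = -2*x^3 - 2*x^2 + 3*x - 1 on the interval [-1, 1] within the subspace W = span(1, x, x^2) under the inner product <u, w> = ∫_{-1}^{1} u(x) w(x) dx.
g(x) = -2*x^2 + 9*x/5 - 1

The best approximation g ∈ W is the orthogonal projection of f onto W. Writing g = a_0 + a_1 x + a_2 x^2, the coefficients solve the normal equations G · a = b where
  G_{ij} = <φ_i, φ_j> and b_i = <f, φ_i>, with φ_0 = 1, φ_1 = x, φ_2 = x^2.
G =
  [2, 0, 2/3]
  [0, 2/3, 0]
  [2/3, 0, 2/5],
b = (-10/3, 6/5, -22/15).
Solving gives a_0 = -1, a_1 = 9/5, a_2 = -2, so
  g(x) = -2*x^2 + 9*x/5 - 1.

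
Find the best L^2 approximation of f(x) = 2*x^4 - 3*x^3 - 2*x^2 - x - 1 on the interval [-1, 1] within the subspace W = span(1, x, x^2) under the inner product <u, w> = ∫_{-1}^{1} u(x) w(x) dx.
g(x) = -2*x^2/7 - 14*x/5 - 41/35

The best approximation g ∈ W is the orthogonal projection of f onto W. Writing g = a_0 + a_1 x + a_2 x^2, the coefficients solve the normal equations G · a = b where
  G_{ij} = <φ_i, φ_j> and b_i = <f, φ_i>, with φ_0 = 1, φ_1 = x, φ_2 = x^2.
G =
  [2, 0, 2/3]
  [0, 2/3, 0]
  [2/3, 0, 2/5],
b = (-38/15, -28/15, -94/105).
Solving gives a_0 = -41/35, a_1 = -14/5, a_2 = -2/7, so
  g(x) = -2*x^2/7 - 14*x/5 - 41/35.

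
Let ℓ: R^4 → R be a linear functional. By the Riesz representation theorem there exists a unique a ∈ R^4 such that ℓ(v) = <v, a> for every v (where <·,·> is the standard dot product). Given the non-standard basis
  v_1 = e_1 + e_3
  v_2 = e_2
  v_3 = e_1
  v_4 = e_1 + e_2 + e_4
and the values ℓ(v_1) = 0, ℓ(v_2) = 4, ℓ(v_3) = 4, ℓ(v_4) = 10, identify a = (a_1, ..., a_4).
a = (4, 4, -4, 2)

Write a = (a_1, ..., a_4) in the standard basis. For each basis vector v_i, ℓ(v_i) = <v_i, a> is a linear equation in the a_j's. Collect the n equations into a matrix system V a = ℓ, where row i of V is v_i (expressed in the standard basis). Since V is invertible (lower-triangular with 1s on the diagonal, up to permutation), solve by back-substitution:
  V =
[[1, 0, 1, 0],
 [0, 1, 0, 0],
 [1, 0, 0, 0],
 [1, 1, 0, 1]]
  V a = (0, 4, 4, 10)
Solving gives a = (4, 4, -4, 2).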